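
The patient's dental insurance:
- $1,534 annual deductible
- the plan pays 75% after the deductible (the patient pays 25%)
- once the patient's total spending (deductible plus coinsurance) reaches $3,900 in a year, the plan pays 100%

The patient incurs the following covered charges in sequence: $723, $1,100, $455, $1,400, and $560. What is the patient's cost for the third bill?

$113.75

#1 ($723): fully absorbed by the deductible. Cost to patient: $723. OOP to date $723.
#2 ($1,100): $811 to deductible, leaving $289; patient's 25% is $72.25. Patient pays $883.25; OOP now $1,606.25.
#3 ($455): deductible met; 25% of $455 = $113.75. Patient owes $113.75 (running OOP $1,720).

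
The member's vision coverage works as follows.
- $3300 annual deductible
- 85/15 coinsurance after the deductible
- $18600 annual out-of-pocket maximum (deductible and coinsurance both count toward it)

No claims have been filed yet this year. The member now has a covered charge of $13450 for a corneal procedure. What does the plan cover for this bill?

$8627.50

The full $3300 deductible is still open; $3300 of this bill applies to it.
The remaining $10150 (= $13450 − $3300) moves to coinsurance.
Member's 15% share of $10150 is $1522.50.
So the member owes $3300 + $1522.50 = $4822.50 before any cap.
Total out-of-pocket so far would be $0 + $4822.50 = $4822.50, below the $18600 cap — no reduction.
The insurer covers the remainder: $13450 − $4822.50 = $8627.50.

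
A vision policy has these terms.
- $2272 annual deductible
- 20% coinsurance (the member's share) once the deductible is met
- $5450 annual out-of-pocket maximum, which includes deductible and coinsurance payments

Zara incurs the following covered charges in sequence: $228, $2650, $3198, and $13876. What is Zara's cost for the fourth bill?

$2417.20

Bill 1, $228: entire amount goes to the deductible. Cost to member: $228. OOP to date $228.
Bill 2, $2650: $2044 finishes the deductible; $606 goes to coinsurance; 20% of $606 = $121.20. Member owes $2165.20 (running OOP $2393.20).
Bill 3, $3198: deductible met; 20% of $3198 = $639.60. Member pays $639.60; OOP now $3032.80.
Bill 4, $13876: 20% coinsurance on $13876 = $2775.20. Adding that to $3032.80 gives $5808, past the $5450 cap; member pays only $5450 − $3032.80 = $2417.20.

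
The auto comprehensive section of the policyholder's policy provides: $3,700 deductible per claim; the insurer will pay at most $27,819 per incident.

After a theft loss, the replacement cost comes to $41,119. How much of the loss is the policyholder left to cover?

$13,300

Less the $3,700 deductible: $41,119 − $3,700 = $37,419.
Since $37,419 > $27,819, the payout is capped at $27,819.
Policyholder's share is the uncovered remainder: $41,119 − $27,819 = $13,300.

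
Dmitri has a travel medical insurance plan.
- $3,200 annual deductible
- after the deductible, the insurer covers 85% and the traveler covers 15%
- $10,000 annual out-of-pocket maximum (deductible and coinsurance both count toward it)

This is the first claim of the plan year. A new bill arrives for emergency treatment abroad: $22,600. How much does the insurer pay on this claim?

$16,490

Nothing has been paid toward the $3,200 deductible, so the first $3,200 of this charge is applied there.
That leaves $22,600 − $3,200 = $19,400 for coinsurance.
15% of $19,400 = $2,910 falls to the traveler.
That puts the traveler's cost at $3,200 + $2,910 = $6,110 before any cap.
Cumulative spending $0 + $6,110 = $6,110 stays under the $10,000 maximum.
The plan picks up $22,600 − $6,110 = $16,490.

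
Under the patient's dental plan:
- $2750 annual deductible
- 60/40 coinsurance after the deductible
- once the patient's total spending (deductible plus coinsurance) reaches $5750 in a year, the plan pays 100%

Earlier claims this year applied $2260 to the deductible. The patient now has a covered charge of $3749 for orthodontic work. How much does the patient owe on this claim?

Remaining deductible: $2750 − $2260 = $490.
The remaining $3259 (= $3749 − $490) moves to coinsurance.
Patient's 40% share of $3259 is $1303.60.
Patient responsibility before any cap: $490 + $1303.60 = $1793.60.
Year-to-date out-of-pocket becomes $2260 + $1793.60 = $4053.60, still under the $5750 maximum, so no cap applies.

$1793.60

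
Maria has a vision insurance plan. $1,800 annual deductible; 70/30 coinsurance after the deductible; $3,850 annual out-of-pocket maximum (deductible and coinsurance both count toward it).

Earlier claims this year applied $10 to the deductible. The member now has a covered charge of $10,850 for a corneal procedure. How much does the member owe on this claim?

$3,840

Remaining deductible: $1,800 − $10 = $1,790.
After the $1,790 deductible portion, $10,850 − $1,790 = $9,060 is subject to coinsurance.
Coinsurance: $9,060 × 30% = $2,718.
That puts the member's cost at $1,790 + $2,718 = $4,508 before any cap.
Adding $4,508 to the $10 already spent would give $4,518, which exceeds the $3,850 cap; the member pays just $3,850 − $10 = $3,840.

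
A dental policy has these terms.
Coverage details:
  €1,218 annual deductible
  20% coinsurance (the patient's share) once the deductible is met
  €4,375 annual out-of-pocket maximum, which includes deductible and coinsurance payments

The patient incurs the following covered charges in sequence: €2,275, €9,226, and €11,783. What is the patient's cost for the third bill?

Claim 1 (€2,275): deductible takes €1,218, €1,057 remains; 20% of €1,057 = €211.40. Patient pays €1,429.40; OOP now €1,429.40.
Claim 2 (€9,226): deductible already satisfied, so patient's share is 20% × €9,226 = €1,845.20. Patient pays €1,845.20; OOP now €3,274.60.
Claim 3 (€11,783): 20% coinsurance on €11,783 = €2,356.60. Adding that to €3,274.60 gives €5,631.20, past the €4,375 cap; patient pays only €4,375 − €3,274.60 = €1,100.40.

€1,100.40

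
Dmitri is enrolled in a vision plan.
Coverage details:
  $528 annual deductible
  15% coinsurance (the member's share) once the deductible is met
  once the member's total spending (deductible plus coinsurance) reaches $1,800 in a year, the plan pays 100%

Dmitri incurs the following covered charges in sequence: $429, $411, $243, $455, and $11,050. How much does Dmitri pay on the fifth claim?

$1,120.50

Bill 1, $429: all of it applies to the deductible. Member owes $429 (running OOP $429).
Bill 2, $411: $99 to deductible, leaving $312; coinsurance $312 × 15% = $46.80. Cost to member: $145.80. OOP to date $574.80.
Bill 3, $243: deductible already satisfied, so member's share is 15% × $243 = $36.45. Member pays $36.45; OOP now $611.25.
Bill 4, $455: deductible met; 15% of $455 = $68.25. Member pays $68.25; OOP now $679.50.
Bill 5, $11,050: deductible already satisfied, so member's share is 15% × $11,050 = $1,657.50. OOP would hit $2,337 > $1,800, so the cap limits the member to $1,800 − $679.50 = $1,120.50.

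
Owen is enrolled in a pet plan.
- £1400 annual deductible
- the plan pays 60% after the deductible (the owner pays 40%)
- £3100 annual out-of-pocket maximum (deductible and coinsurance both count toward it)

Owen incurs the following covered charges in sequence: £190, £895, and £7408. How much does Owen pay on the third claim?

#1 (£190): fully absorbed by the deductible. Cost to owner: £190. OOP to date £190.
#2 (£895): fully absorbed by the deductible. Cost to owner: £895. OOP to date £1085.
#3 (£7408): £315 to deductible, leaving £7093; 40% of £7093 = £2837.20. Together that's £315 + £2837.20 = £3152.20. OOP would hit £4237.20 > £3100, so the cap limits the owner to £3100 − £1085 = £2015.

£2015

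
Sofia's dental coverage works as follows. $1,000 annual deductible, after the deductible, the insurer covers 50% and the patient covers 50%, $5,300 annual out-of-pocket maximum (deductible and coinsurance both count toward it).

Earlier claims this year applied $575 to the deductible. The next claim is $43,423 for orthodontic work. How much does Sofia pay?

$575 of the $1,000 deductible is already met, leaving $425.
After the $425 deductible portion, $43,423 − $425 = $42,998 is subject to coinsurance.
50% of $42,998 = $21,499 falls to the patient.
So the patient owes $425 + $21,499 = $21,924 before any cap.
Year-to-date out-of-pocket would reach $575 + $21,924 = $22,499, above the $5,300 maximum, so the patient pays only $5,300 − $575 = $4,725.

$4,725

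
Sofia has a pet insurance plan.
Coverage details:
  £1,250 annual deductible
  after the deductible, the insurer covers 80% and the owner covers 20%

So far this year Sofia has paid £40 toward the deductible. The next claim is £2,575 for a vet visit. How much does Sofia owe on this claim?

Deductible still to meet: £1,250 − £40 = £1,210.
After the £1,210 deductible portion, £2,575 − £1,210 = £1,365 is subject to coinsurance.
Owner's 20% share of £1,365 is £273.
So the owner owes £1,210 + £273 = £1,483.

£1,483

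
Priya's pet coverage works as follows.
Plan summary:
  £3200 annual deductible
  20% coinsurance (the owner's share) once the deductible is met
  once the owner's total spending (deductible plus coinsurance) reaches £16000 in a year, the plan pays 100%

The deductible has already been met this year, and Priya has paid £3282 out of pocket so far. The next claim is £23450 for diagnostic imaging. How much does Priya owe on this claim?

The deductible is already satisfied, so the full bill goes to coinsurance.
Coinsurance: £23450 × 20% = £4690.
Cumulative spending £3282 + £4690 = £7972 stays under the £16000 maximum.

£4690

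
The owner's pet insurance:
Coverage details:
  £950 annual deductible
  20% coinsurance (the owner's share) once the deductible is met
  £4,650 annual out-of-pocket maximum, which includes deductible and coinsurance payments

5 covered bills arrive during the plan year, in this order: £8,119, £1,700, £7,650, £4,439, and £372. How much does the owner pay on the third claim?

Claim 1 (£8,119): £950 finishes the deductible; £7,169 goes to coinsurance; 20% of £7,169 = £1,433.80. Cost to owner: £2,383.80. OOP to date £2,383.80.
Claim 2 (£1,700): 20% coinsurance on £1,700 = £340. Owner pays £340; OOP now £2,723.80.
Claim 3 (£7,650): deductible met; 20% of £7,650 = £1,530. Owner owes £1,530 (running OOP £4,253.80).

£1,530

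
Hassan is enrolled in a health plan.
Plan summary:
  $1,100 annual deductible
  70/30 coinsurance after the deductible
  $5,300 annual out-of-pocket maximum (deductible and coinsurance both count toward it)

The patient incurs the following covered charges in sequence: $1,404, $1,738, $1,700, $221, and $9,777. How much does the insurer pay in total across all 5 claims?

$9,618

Bill 1, $1,404: $1,100 finishes the deductible; $304 goes to coinsurance; coinsurance $304 × 30% = $91.20. Cost to patient: $1,191.20. OOP to date $1,191.20. Plan pays $1,404 − $1,191.20 = $212.80.
Bill 2, $1,738: deductible already satisfied, so patient's share is 30% × $1,738 = $521.40. Cost to patient: $521.40. OOP to date $1,712.60. Insurer: $1,738 − $521.40 = $1,216.60.
Bill 3, $1,700: deductible met; 30% of $1,700 = $510. Patient owes $510 (running OOP $2,222.60). Plan pays $1,700 − $510 = $1,190.
Bill 4, $221: deductible met; 30% of $221 = $66.30. Patient owes $66.30 (running OOP $2,288.90). Insurer: $221 − $66.30 = $154.70.
Bill 5, $9,777: 30% coinsurance on $9,777 = $2,933.10. Patient owes $2,933.10 (running OOP $5,222). Insurer: $9,777 − $2,933.10 = $6,843.90.
Insurer total = bills − patient's total = $14,840 − $5,222 = $9,618.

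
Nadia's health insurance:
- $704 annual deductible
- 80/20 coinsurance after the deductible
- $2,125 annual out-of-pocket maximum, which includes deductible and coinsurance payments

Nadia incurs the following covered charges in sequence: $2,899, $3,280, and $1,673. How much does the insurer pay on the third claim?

Claim 1 — $2,899: deductible takes $704, $2,195 remains; patient's 20% is $439. Cost to patient: $1,143. OOP to date $1,143. Insurer: $2,899 − $1,143 = $1,756.
Claim 2 — $3,280: 20% coinsurance on $3,280 = $656. Cost to patient: $656. OOP to date $1,799. Insurer: $3,280 − $656 = $2,624.
Claim 3 — $1,673: deductible already satisfied, so patient's share is 20% × $1,673 = $334.60. OOP would hit $2,133.60 > $2,125, so the cap limits the patient to $2,125 − $1,799 = $326. Plan pays $1,673 − $326 = $1,347.

$1,347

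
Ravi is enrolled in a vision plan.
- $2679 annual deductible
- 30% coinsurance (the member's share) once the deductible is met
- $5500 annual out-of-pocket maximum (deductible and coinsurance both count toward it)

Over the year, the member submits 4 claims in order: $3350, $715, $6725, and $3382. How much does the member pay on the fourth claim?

$387.70

Bill 1, $3350: deductible takes $2679, $671 remains; 30% of $671 = $201.30. Cost to member: $2880.30. OOP to date $2880.30.
Bill 2, $715: 30% coinsurance on $715 = $214.50. Member owes $214.50 (running OOP $3094.80).
Bill 3, $6725: deductible met; 30% of $6725 = $2017.50. Member pays $2017.50; OOP now $5112.30.
Bill 4, $3382: deductible met; 30% of $3382 = $1014.60. Adding that to $5112.30 gives $6126.90, past the $5500 cap; member pays only $5500 − $5112.30 = $387.70.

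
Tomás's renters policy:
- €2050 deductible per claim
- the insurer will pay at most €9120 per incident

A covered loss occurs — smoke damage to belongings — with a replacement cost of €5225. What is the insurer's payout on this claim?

€3175

After the deductible, €5225 − €2050 = €3175 remains.
That's under the €9120 cap, so the insurer reimburses the full €3175.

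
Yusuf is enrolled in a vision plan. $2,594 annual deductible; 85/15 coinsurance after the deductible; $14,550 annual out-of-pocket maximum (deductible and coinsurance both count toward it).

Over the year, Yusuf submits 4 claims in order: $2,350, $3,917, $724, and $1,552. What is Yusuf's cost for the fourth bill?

Claim 1 ($2,350): entire amount goes to the deductible. Member pays $2,350; OOP now $2,350.
Claim 2 ($3,917): deductible takes $244, $3,673 remains; 15% of $3,673 = $550.95. Member owes $794.95 (running OOP $3,144.95).
Claim 3 ($724): deductible already satisfied, so member's share is 15% × $724 = $108.60. Cost to member: $108.60. OOP to date $3,253.55.
Claim 4 ($1,552): 15% coinsurance on $1,552 = $232.80. Cost to member: $232.80. OOP to date $3,486.35.

$232.80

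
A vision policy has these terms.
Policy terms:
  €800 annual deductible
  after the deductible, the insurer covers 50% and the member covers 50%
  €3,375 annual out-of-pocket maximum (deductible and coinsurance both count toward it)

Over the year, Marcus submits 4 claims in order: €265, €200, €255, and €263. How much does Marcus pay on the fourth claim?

Claim 1 — €265: all of it applies to the deductible. Member owes €265 (running OOP €265).
Claim 2 — €200: entire amount goes to the deductible. Member pays €200; OOP now €465.
Claim 3 — €255: entire amount goes to the deductible. Member pays €255; OOP now €720.
Claim 4 — €263: €80 finishes the deductible; €183 goes to coinsurance; 50% of €183 = €91.50. Cost to member: €171.50. OOP to date €891.50.

€171.50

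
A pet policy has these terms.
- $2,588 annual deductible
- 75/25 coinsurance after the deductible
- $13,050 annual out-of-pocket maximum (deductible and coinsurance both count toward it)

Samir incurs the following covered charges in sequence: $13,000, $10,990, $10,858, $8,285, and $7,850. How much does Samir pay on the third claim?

Bill 1, $13,000: $2,588 finishes the deductible; $10,412 goes to coinsurance; owner's 25% is $2,603. Owner owes $5,191 (running OOP $5,191).
Bill 2, $10,990: deductible already satisfied, so owner's share is 25% × $10,990 = $2,747.50. Owner pays $2,747.50; OOP now $7,938.50.
Bill 3, $10,858: deductible met; 25% of $10,858 = $2,714.50. Owner owes $2,714.50 (running OOP $10,653).

$2,714.50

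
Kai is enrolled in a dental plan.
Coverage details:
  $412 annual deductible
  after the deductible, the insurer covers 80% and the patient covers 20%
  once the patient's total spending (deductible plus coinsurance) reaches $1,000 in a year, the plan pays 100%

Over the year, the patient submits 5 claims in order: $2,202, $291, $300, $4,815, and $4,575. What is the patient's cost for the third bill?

$60

#1 ($2,202): deductible takes $412, $1,790 remains; patient's 20% is $358. Patient pays $770; OOP now $770.
#2 ($291): deductible met; 20% of $291 = $58.20. Cost to patient: $58.20. OOP to date $828.20.
#3 ($300): deductible already satisfied, so patient's share is 20% × $300 = $60. Cost to patient: $60. OOP to date $888.20.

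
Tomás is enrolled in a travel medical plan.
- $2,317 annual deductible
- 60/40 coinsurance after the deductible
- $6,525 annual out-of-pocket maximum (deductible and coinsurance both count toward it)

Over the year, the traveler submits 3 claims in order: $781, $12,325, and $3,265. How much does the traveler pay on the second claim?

$5,744

Claim 1 ($781): fully absorbed by the deductible. Cost to traveler: $781. OOP to date $781.
Claim 2 ($12,325): $1,536 to deductible, leaving $10,789; traveler's 40% is $4,315.60. Claim cost before the cap: $1,536 + $4,315.60 = $5,851.60. Adding that to $781 gives $6,632.60, past the $6,525 cap; traveler pays only $6,525 − $781 = $5,744.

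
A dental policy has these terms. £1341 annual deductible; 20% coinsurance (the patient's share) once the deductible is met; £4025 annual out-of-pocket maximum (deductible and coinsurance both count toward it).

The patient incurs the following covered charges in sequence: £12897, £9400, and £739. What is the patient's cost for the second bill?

Claim 1 — £12897: deductible takes £1341, £11556 remains; 20% of £11556 = £2311.20. Patient pays £3652.20; OOP now £3652.20.
Claim 2 — £9400: deductible already satisfied, so patient's share is 20% × £9400 = £1880. That would push OOP to £5532.20, over the £4025 cap, so patient pays £4025 − £3652.20 = £372.80.

£372.80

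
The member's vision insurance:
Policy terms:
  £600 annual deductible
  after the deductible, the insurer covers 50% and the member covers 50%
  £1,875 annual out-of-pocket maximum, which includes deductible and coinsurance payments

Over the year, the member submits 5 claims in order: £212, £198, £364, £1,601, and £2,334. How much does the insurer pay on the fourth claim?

Claim 1 (£212): all of it applies to the deductible. Cost to member: £212. OOP to date £212. Plan pays £212 − £212 = £0.
Claim 2 (£198): entire amount goes to the deductible. Member pays £198; OOP now £410. Plan pays £198 − £198 = £0.
Claim 3 (£364): deductible takes £190, £174 remains; 50% of £174 = £87. Member pays £277; OOP now £687. Insurer: £364 − £277 = £87.
Claim 4 (£1,601): deductible already satisfied, so member's share is 50% × £1,601 = £800.50. Cost to member: £800.50. OOP to date £1,487.50. Insurer: £1,601 − £800.50 = £800.50.

£800.50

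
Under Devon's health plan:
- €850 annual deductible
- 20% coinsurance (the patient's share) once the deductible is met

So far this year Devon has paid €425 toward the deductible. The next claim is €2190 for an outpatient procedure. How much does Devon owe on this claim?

€778

€425 of the €850 deductible is already met, leaving €425.
That leaves €2190 − €425 = €1765 for coinsurance.
20% of €1765 = €353 falls to the patient.
That puts the patient's cost at €425 + €353 = €778.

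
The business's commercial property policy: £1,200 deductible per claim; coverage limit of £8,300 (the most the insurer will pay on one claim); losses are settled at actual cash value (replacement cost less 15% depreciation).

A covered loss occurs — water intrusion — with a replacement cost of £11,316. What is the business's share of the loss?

£3,016

Actual cash value after 15% depreciation: £11,316 × 85% = £9,618.60.
Less the £1,200 deductible: £9,618.60 − £1,200 = £8,418.60.
The £8,300 per-incident cap binds; insurer pays £8,300.
Out of pocket: £11,316 − £8,300 = £3,016.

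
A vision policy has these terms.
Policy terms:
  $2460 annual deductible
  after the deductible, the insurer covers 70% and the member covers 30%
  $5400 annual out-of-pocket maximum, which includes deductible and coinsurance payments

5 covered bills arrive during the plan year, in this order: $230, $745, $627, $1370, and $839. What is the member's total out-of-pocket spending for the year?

Claim 1 ($230): all of it applies to the deductible. Cost to member: $230. OOP to date $230.
Claim 2 ($745): entire amount goes to the deductible. Member pays $745; OOP now $975.
Claim 3 ($627): entire amount goes to the deductible. Member owes $627 (running OOP $1602).
Claim 4 ($1370): $858 to deductible, leaving $512; 30% of $512 = $153.60. Cost to member: $1011.60. OOP to date $2613.60.
Claim 5 ($839): deductible met; 30% of $839 = $251.70. Member owes $251.70 (running OOP $2865.30).
Total paid by the member: $230 + $745 + $627 + $1011.60 + $251.70 = $2865.30.

$2865.30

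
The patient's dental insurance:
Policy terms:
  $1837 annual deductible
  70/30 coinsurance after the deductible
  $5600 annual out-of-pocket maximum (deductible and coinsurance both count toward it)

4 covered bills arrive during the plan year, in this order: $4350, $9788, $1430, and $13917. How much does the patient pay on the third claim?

$72.70

Bill 1, $4350: $1837 finishes the deductible; $2513 goes to coinsurance; coinsurance $2513 × 30% = $753.90. Cost to patient: $2590.90. OOP to date $2590.90.
Bill 2, $9788: deductible already satisfied, so patient's share is 30% × $9788 = $2936.40. Patient pays $2936.40; OOP now $5527.30.
Bill 3, $1430: deductible met; 30% of $1430 = $429. OOP would hit $5956.30 > $5600, so the cap limits the patient to $5600 − $5527.30 = $72.70.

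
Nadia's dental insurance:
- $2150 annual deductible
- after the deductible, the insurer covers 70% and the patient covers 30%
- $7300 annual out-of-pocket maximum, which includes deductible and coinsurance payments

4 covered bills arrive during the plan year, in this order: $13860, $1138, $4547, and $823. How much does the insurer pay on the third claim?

Bill 1, $13860: deductible takes $2150, $11710 remains; coinsurance $11710 × 30% = $3513. Patient pays $5663; OOP now $5663. Insurer: $13860 − $5663 = $8197.
Bill 2, $1138: deductible met; 30% of $1138 = $341.40. Patient owes $341.40 (running OOP $6004.40). Plan pays $1138 − $341.40 = $796.60.
Bill 3, $4547: 30% coinsurance on $4547 = $1364.10. Adding that to $6004.40 gives $7368.50, past the $7300 cap; patient pays only $7300 − $6004.40 = $1295.60. Insurer: $4547 − $1295.60 = $3251.40.

$3251.40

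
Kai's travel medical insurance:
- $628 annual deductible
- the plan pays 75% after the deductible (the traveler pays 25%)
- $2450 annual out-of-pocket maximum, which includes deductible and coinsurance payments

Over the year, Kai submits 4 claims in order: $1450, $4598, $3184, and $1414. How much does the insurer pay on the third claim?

$2717

Claim 1 ($1450): deductible takes $628, $822 remains; coinsurance $822 × 25% = $205.50. Cost to traveler: $833.50. OOP to date $833.50. Plan pays $1450 − $833.50 = $616.50.
Claim 2 ($4598): deductible already satisfied, so traveler's share is 25% × $4598 = $1149.50. Traveler owes $1149.50 (running OOP $1983). Insurer: $4598 − $1149.50 = $3448.50.
Claim 3 ($3184): 25% coinsurance on $3184 = $796. OOP would hit $2779 > $2450, so the cap limits the traveler to $2450 − $1983 = $467. Insurer: $3184 − $467 = $2717.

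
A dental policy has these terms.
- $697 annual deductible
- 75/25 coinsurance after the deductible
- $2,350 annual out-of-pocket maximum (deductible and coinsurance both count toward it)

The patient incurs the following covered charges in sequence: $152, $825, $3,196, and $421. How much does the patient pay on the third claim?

$799

#1 ($152): fully absorbed by the deductible. Cost to patient: $152. OOP to date $152.
#2 ($825): $545 to deductible, leaving $280; 25% of $280 = $70. Cost to patient: $615. OOP to date $767.
#3 ($3,196): deductible already satisfied, so patient's share is 25% × $3,196 = $799. Patient owes $799 (running OOP $1,566).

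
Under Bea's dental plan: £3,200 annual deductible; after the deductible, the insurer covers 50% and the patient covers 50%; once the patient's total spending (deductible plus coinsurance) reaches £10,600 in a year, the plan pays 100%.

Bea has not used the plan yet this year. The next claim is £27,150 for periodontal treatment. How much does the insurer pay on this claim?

The full £3,200 deductible is still open; £3,200 of this bill applies to it.
That leaves £27,150 − £3,200 = £23,950 for coinsurance.
Coinsurance: £23,950 × 50% = £11,975.
Patient responsibility before any cap: £3,200 + £11,975 = £15,175.
That would bring total out-of-pocket to £15,175, past the £10,600 cap. The patient is capped at £10,600 − £0 = £10,600 on this claim.
The insurer covers the remainder: £27,150 − £10,600 = £16,550.

£16,550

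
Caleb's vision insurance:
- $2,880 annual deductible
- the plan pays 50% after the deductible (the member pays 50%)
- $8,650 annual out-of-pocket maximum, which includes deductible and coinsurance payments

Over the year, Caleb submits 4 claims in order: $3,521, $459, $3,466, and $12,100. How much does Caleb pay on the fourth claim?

#1 ($3,521): $2,880 finishes the deductible; $641 goes to coinsurance; member's 50% is $320.50. Member owes $3,200.50 (running OOP $3,200.50).
#2 ($459): deductible met; 50% of $459 = $229.50. Member owes $229.50 (running OOP $3,430).
#3 ($3,466): deductible met; 50% of $3,466 = $1,733. Cost to member: $1,733. OOP to date $5,163.
#4 ($12,100): deductible met; 50% of $12,100 = $6,050. Adding that to $5,163 gives $11,213, past the $8,650 cap; member pays only $8,650 − $5,163 = $3,487.

$3,487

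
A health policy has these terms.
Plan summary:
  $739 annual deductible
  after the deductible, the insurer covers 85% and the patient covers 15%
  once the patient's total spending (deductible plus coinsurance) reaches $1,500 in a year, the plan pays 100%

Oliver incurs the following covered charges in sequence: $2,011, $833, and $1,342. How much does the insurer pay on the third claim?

$1,140.70

Bill 1, $2,011: $739 to deductible, leaving $1,272; patient's 15% is $190.80. Cost to patient: $929.80. OOP to date $929.80. Insurer: $2,011 − $929.80 = $1,081.20.
Bill 2, $833: deductible met; 15% of $833 = $124.95. Cost to patient: $124.95. OOP to date $1,054.75. Plan pays $833 − $124.95 = $708.05.
Bill 3, $1,342: 15% coinsurance on $1,342 = $201.30. Cost to patient: $201.30. OOP to date $1,256.05. Insurer: $1,342 − $201.30 = $1,140.70.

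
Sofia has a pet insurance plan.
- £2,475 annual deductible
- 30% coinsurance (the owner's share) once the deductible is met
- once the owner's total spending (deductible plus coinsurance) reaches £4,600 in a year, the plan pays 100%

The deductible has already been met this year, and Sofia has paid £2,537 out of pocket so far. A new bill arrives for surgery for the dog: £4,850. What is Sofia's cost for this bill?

The deductible is already satisfied, so the full bill goes to coinsurance.
Coinsurance: £4,850 × 30% = £1,455.
Cumulative spending £2,537 + £1,455 = £3,992 stays under the £4,600 maximum.

£1,455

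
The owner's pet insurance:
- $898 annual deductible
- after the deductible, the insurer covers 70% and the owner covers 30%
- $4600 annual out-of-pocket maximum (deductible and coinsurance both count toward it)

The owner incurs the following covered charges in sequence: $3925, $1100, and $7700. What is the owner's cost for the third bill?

$2310

#1 ($3925): $898 to deductible, leaving $3027; coinsurance $3027 × 30% = $908.10. Cost to owner: $1806.10. OOP to date $1806.10.
#2 ($1100): deductible met; 30% of $1100 = $330. Owner owes $330 (running OOP $2136.10).
#3 ($7700): 30% coinsurance on $7700 = $2310. Owner pays $2310; OOP now $4446.10.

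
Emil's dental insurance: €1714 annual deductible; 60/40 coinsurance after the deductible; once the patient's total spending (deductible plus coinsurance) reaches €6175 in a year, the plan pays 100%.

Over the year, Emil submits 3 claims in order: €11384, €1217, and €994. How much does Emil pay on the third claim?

Claim 1 — €11384: €1714 to deductible, leaving €9670; 40% of €9670 = €3868. Patient owes €5582 (running OOP €5582).
Claim 2 — €1217: 40% coinsurance on €1217 = €486.80. Patient pays €486.80; OOP now €6068.80.
Claim 3 — €994: 40% coinsurance on €994 = €397.60. OOP would hit €6466.40 > €6175, so the cap limits the patient to €6175 − €6068.80 = €106.20.

€106.20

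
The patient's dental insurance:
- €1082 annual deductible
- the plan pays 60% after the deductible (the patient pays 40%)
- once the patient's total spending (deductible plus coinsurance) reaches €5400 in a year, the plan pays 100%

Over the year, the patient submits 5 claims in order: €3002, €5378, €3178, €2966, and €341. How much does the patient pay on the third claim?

€1271.20

Bill 1, €3002: deductible takes €1082, €1920 remains; patient's 40% is €768. Patient pays €1850; OOP now €1850.
Bill 2, €5378: deductible already satisfied, so patient's share is 40% × €5378 = €2151.20. Cost to patient: €2151.20. OOP to date €4001.20.
Bill 3, €3178: deductible met; 40% of €3178 = €1271.20. Patient pays €1271.20; OOP now €5272.40.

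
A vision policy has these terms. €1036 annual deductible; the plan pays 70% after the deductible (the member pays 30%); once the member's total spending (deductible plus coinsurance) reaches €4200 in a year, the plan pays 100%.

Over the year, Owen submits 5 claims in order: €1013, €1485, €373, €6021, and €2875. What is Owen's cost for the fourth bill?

€1806.30

#1 (€1013): fully absorbed by the deductible. Cost to member: €1013. OOP to date €1013.
#2 (€1485): deductible takes €23, €1462 remains; member's 30% is €438.60. Cost to member: €461.60. OOP to date €1474.60.
#3 (€373): 30% coinsurance on €373 = €111.90. Cost to member: €111.90. OOP to date €1586.50.
#4 (€6021): 30% coinsurance on €6021 = €1806.30. Member owes €1806.30 (running OOP €3392.80).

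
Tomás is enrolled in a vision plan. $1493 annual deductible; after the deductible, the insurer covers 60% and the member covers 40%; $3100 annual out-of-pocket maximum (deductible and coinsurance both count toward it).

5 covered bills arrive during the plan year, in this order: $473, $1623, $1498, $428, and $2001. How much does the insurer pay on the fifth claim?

$1405.60

Claim 1 ($473): fully absorbed by the deductible. Member owes $473 (running OOP $473). Insurer: $473 − $473 = $0.
Claim 2 ($1623): $1020 finishes the deductible; $603 goes to coinsurance; coinsurance $603 × 40% = $241.20. Cost to member: $1261.20. OOP to date $1734.20. Insurer: $1623 − $1261.20 = $361.80.
Claim 3 ($1498): 40% coinsurance on $1498 = $599.20. Cost to member: $599.20. OOP to date $2333.40. Plan pays $1498 − $599.20 = $898.80.
Claim 4 ($428): deductible already satisfied, so member's share is 40% × $428 = $171.20. Member pays $171.20; OOP now $2504.60. Plan pays $428 − $171.20 = $256.80.
Claim 5 ($2001): 40% coinsurance on $2001 = $800.40. Adding that to $2504.60 gives $3305, past the $3100 cap; member pays only $3100 − $2504.60 = $595.40. Plan pays $2001 − $595.40 = $1405.60.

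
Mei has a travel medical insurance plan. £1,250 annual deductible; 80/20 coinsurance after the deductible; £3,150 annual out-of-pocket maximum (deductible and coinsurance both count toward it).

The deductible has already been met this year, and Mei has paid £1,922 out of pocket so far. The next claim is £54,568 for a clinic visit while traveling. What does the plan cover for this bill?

£53,340

With the deductible met, the entire £54,568 is subject to coinsurance.
20% of £54,568 = £10,913.60 falls to the traveler.
Year-to-date out-of-pocket would reach £1,922 + £10,913.60 = £12,835.60, above the £3,150 maximum, so the traveler pays only £3,150 − £1,922 = £1,228.
The plan picks up £54,568 − £1,228 = £53,340.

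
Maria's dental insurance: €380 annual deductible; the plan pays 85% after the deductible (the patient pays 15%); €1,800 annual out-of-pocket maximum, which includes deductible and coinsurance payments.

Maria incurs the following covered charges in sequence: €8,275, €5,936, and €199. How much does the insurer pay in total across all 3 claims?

Claim 1 — €8,275: deductible takes €380, €7,895 remains; coinsurance €7,895 × 15% = €1,184.25. Patient owes €1,564.25 (running OOP €1,564.25). Plan pays €8,275 − €1,564.25 = €6,710.75.
Claim 2 — €5,936: deductible met; 15% of €5,936 = €890.40. OOP would hit €2,454.65 > €1,800, so the cap limits the patient to €1,800 − €1,564.25 = €235.75. Insurer: €5,936 − €235.75 = €5,700.25.
Claim 3 — €199: deductible met; 15% of €199 = €29.85. That would push OOP to €1,829.85, over the €1,800 cap, so patient pays €1,800 − €1,800 = €0. Plan pays €199 − €0 = €199.
Insurer total = bills − patient's total = €14,410 − €1,800 = €12,610.

€12,610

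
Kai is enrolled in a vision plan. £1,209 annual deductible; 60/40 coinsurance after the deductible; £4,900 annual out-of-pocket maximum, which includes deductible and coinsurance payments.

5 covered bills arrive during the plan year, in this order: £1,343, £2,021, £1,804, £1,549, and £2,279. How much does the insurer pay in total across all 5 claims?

£4,672.20

Bill 1, £1,343: £1,209 finishes the deductible; £134 goes to coinsurance; coinsurance £134 × 40% = £53.60. Cost to member: £1,262.60. OOP to date £1,262.60. Insurer: £1,343 − £1,262.60 = £80.40.
Bill 2, £2,021: deductible met; 40% of £2,021 = £808.40. Cost to member: £808.40. OOP to date £2,071. Plan pays £2,021 − £808.40 = £1,212.60.
Bill 3, £1,804: 40% coinsurance on £1,804 = £721.60. Cost to member: £721.60. OOP to date £2,792.60. Insurer: £1,804 − £721.60 = £1,082.40.
Bill 4, £1,549: 40% coinsurance on £1,549 = £619.60. Member pays £619.60; OOP now £3,412.20. Plan pays £1,549 − £619.60 = £929.40.
Bill 5, £2,279: deductible already satisfied, so member's share is 40% × £2,279 = £911.60. Member owes £911.60 (running OOP £4,323.80). Plan pays £2,279 − £911.60 = £1,367.40.
Insurer total = bills − member's total = £8,996 − £4,323.80 = £4,672.20.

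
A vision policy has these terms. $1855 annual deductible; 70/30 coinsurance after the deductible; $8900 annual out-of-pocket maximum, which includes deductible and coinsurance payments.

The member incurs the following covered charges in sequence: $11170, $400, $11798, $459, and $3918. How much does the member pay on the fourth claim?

Claim 1 ($11170): $1855 finishes the deductible; $9315 goes to coinsurance; coinsurance $9315 × 30% = $2794.50. Cost to member: $4649.50. OOP to date $4649.50.
Claim 2 ($400): 30% coinsurance on $400 = $120. Cost to member: $120. OOP to date $4769.50.
Claim 3 ($11798): deductible already satisfied, so member's share is 30% × $11798 = $3539.40. Member owes $3539.40 (running OOP $8308.90).
Claim 4 ($459): deductible already satisfied, so member's share is 30% × $459 = $137.70. Member pays $137.70; OOP now $8446.60.

$137.70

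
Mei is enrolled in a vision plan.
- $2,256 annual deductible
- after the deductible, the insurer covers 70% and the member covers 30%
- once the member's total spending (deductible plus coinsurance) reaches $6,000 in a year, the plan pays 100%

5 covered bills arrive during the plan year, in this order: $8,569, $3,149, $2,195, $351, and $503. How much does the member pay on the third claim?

Claim 1 — $8,569: deductible takes $2,256, $6,313 remains; 30% of $6,313 = $1,893.90. Member owes $4,149.90 (running OOP $4,149.90).
Claim 2 — $3,149: 30% coinsurance on $3,149 = $944.70. Member owes $944.70 (running OOP $5,094.60).
Claim 3 — $2,195: deductible already satisfied, so member's share is 30% × $2,195 = $658.50. Cost to member: $658.50. OOP to date $5,753.10.

$658.50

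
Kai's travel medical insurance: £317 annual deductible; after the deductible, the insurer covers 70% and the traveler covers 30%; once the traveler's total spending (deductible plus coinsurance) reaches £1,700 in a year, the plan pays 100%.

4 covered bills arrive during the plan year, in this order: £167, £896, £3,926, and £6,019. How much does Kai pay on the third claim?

£1,159.20

Claim 1 (£167): all of it applies to the deductible. Traveler pays £167; OOP now £167.
Claim 2 (£896): £150 finishes the deductible; £746 goes to coinsurance; 30% of £746 = £223.80. Traveler pays £373.80; OOP now £540.80.
Claim 3 (£3,926): 30% coinsurance on £3,926 = £1,177.80. Adding that to £540.80 gives £1,718.60, past the £1,700 cap; traveler pays only £1,700 − £540.80 = £1,159.20.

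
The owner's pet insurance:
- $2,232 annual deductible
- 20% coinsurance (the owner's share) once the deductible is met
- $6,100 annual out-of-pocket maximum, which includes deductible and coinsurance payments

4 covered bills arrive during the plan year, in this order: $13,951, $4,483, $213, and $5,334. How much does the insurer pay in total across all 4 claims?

#1 ($13,951): $2,232 to deductible, leaving $11,719; coinsurance $11,719 × 20% = $2,343.80. Owner owes $4,575.80 (running OOP $4,575.80). Plan pays $13,951 − $4,575.80 = $9,375.20.
#2 ($4,483): deductible met; 20% of $4,483 = $896.60. Owner owes $896.60 (running OOP $5,472.40). Plan pays $4,483 − $896.60 = $3,586.40.
#3 ($213): deductible met; 20% of $213 = $42.60. Owner owes $42.60 (running OOP $5,515). Plan pays $213 − $42.60 = $170.40.
#4 ($5,334): 20% coinsurance on $5,334 = $1,066.80. Adding that to $5,515 gives $6,581.80, past the $6,100 cap; owner pays only $6,100 − $5,515 = $585. Insurer: $5,334 − $585 = $4,749.
Insurer total = bills − owner's total = $23,981 − $6,100 = $17,881.

$17,881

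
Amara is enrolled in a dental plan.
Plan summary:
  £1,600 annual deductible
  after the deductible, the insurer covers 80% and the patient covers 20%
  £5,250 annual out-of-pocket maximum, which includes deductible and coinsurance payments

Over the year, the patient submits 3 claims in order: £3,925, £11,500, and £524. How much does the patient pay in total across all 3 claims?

£4,469.80

#1 (£3,925): £1,600 finishes the deductible; £2,325 goes to coinsurance; patient's 20% is £465. Cost to patient: £2,065. OOP to date £2,065.
#2 (£11,500): 20% coinsurance on £11,500 = £2,300. Patient owes £2,300 (running OOP £4,365).
#3 (£524): deductible already satisfied, so patient's share is 20% × £524 = £104.80. Cost to patient: £104.80. OOP to date £4,469.80.
Total paid by the patient: £2,065 + £2,300 + £104.80 = £4,469.80.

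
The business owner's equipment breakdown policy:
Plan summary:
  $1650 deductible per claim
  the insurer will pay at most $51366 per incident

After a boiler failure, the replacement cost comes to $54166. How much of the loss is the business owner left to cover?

$2800

Less the $1650 deductible: $54166 − $1650 = $52516.
The $51366 per-incident cap binds; insurer pays $51366.
Business owner's share is the uncovered remainder: $54166 − $51366 = $2800.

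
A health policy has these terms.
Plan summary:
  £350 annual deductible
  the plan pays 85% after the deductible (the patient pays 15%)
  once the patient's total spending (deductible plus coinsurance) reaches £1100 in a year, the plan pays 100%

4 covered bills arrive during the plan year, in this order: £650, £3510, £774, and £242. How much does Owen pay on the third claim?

£116.10

Bill 1, £650: deductible takes £350, £300 remains; 15% of £300 = £45. Patient pays £395; OOP now £395.
Bill 2, £3510: deductible met; 15% of £3510 = £526.50. Cost to patient: £526.50. OOP to date £921.50.
Bill 3, £774: 15% coinsurance on £774 = £116.10. Patient pays £116.10; OOP now £1037.60.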